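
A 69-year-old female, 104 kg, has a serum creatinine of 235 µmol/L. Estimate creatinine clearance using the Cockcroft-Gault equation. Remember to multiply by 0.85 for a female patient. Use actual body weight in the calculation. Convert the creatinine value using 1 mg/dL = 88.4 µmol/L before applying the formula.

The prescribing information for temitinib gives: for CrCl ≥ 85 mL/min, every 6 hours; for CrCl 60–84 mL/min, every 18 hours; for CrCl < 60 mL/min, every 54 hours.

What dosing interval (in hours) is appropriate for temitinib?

every 54 hours

SCr = 235 / 88.4 = 2.658 mg/dL
CrCl = (140 − 69) × 104 / (72 × 2.658) × 0.85 = 7384.0 / 191.38 × 0.85 ≈ 32.8 mL/min
CrCl ≈ 33 mL/min → bracket < 60 mL/min → every 54 hours.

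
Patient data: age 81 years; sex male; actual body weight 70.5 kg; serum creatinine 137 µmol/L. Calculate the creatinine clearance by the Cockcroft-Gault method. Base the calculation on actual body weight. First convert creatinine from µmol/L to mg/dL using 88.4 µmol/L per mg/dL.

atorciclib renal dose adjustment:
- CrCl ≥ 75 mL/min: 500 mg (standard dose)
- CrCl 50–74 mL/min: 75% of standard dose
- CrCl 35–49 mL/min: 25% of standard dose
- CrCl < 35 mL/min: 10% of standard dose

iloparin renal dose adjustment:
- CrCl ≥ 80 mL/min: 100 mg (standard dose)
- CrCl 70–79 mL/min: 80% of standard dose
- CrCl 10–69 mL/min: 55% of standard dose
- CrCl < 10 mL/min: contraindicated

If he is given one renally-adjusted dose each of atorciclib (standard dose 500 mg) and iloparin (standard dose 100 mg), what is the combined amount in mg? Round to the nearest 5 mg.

180 mg

SCr = 137 / 88.4 = 1.55 mg/dL
CrCl = (140 − 81) × 70.5 / (72 × 1.55) = 4159.5 / 111.60 ≈ 37.3 mL/min
CrCl ≈ 37 mL/min.
atorciclib: 35–49 mL/min → 25% of 500 mg = 125 mg.
iloparin: 10–69 mL/min → 55% of 100 mg = 55 mg.
Total = 125 + 55 = 180 mg.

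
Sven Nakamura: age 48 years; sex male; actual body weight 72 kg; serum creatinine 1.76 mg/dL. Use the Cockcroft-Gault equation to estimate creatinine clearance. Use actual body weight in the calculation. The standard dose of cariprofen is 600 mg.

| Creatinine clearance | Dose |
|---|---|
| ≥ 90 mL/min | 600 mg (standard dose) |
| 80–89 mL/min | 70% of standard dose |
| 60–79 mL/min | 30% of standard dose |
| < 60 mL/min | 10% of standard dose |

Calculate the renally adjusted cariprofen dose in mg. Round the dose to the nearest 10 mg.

60 mg

CrCl = (140 − 48) × 72 / (72 × 1.76) = 6624.0 / 126.72 ≈ 52.3 mL/min
CrCl ≈ 52 mL/min → bracket < 60 mL/min.
10% of 600 mg = 60 mg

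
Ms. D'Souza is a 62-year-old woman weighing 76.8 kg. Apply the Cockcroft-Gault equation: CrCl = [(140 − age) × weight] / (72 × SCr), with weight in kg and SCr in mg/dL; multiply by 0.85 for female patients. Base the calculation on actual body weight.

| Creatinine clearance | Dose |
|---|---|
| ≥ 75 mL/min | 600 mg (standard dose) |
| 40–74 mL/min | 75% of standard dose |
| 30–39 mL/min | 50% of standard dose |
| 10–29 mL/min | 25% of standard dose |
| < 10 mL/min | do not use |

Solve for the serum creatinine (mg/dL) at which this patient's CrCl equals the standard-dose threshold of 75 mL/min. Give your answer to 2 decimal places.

Standard dose requires CrCl ≥ 75 mL/min.
Set (140 − 62) × 76.8 × 0.85 / (72 × SCr) = 75
SCr = (140 − 62) × 76.8 × 0.85 / (72 × 75) = 0.943 mg/dL

0.94 mg/dL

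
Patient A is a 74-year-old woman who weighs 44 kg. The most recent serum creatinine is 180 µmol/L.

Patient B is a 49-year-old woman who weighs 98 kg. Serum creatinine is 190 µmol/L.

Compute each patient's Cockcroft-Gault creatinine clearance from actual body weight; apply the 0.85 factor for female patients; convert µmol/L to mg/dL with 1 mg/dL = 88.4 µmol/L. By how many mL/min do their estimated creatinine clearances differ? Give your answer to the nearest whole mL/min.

Patient A: SCr = 180 / 88.4 = 2.036 mg/dL
Patient A: CrCl = (140 − 74) × 44 / (72 × 2.036) × 0.85 = 2904.0 / 146.59 × 0.85 ≈ 16.8 mL/min
Patient B: SCr = 190 / 88.4 = 2.149 mg/dL
Patient B: CrCl = (140 − 49) × 98 / (72 × 2.149) × 0.85 = 8918.0 / 154.73 × 0.85 ≈ 49.0 mL/min
|16.8 − 49.0| = 32.2 mL/min

32 mL/min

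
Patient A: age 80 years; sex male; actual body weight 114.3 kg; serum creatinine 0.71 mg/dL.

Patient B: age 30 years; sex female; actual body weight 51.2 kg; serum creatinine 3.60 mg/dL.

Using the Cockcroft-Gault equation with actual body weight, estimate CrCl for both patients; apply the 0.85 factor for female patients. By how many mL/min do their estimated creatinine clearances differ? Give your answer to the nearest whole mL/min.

Patient A: CrCl = (140 − 80) × 114.3 / (72 × 0.71) = 6858.0 / 51.12 ≈ 134.2 mL/min
Patient B: CrCl = (140 − 30) × 51.2 / (72 × 3.6) × 0.85 = 5632.0 / 259.20 × 0.85 ≈ 18.5 mL/min
|134.2 − 18.5| = 115.7 mL/min

116 mL/min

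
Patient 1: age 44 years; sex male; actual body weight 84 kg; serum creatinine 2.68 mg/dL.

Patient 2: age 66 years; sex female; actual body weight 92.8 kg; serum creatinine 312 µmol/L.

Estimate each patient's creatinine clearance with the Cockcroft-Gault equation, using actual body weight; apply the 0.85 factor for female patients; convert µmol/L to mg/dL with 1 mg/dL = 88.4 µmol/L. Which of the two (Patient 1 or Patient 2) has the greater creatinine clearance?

Patient 1

Patient 1: CrCl = (140 − 44) × 84 / (72 × 2.68) = 8064.0 / 192.96 ≈ 41.8 mL/min
Patient 2: SCr = 312 / 88.4 = 3.529 mg/dL
Patient 2: CrCl = (140 − 66) × 92.8 / (72 × 3.529) × 0.85 = 6867.2 / 254.09 × 0.85 ≈ 23.0 mL/min
41.8 vs 23.0 mL/min → Patient 1 is higher.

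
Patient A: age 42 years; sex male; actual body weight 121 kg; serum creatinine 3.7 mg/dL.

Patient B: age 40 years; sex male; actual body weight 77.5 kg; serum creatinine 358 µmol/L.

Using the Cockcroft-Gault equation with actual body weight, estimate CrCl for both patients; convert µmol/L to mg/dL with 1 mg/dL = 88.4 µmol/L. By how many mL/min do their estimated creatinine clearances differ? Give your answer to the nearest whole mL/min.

Patient A: CrCl = (140 − 42) × 121 / (72 × 3.7) = 11858.0 / 266.40 ≈ 44.5 mL/min
Patient B: SCr = 358 / 88.4 = 4.05 mg/dL
Patient B: CrCl = (140 − 40) × 77.5 / (72 × 4.05) = 7750.0 / 291.60 ≈ 26.6 mL/min
|44.5 − 26.6| = 17.9 mL/min

18 mL/min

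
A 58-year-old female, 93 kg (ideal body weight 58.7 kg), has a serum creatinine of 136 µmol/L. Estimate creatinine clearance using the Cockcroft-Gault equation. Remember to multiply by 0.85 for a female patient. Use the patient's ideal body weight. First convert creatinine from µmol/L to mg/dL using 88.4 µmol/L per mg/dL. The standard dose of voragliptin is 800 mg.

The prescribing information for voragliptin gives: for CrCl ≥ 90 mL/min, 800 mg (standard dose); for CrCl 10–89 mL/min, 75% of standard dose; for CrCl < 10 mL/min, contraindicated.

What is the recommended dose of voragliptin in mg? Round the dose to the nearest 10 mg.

SCr = 136 / 88.4 = 1.538 mg/dL
CrCl = (140 − 58) × 58.7 / (72 × 1.538) × 0.85 = 4813.4 / 110.74 × 0.85 ≈ 36.9 mL/min
CrCl ≈ 37 mL/min → bracket 10–89 mL/min.
75% of 800 mg = 600 mg

600 mg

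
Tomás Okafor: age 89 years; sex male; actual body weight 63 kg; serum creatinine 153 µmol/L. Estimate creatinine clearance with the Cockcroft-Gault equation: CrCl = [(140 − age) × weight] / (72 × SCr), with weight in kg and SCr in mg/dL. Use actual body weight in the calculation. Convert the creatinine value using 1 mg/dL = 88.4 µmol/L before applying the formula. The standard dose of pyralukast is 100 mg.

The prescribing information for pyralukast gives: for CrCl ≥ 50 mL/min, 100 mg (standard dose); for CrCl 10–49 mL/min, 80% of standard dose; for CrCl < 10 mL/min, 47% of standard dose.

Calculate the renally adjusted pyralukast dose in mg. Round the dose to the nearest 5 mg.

80 mg

SCr = 153 / 88.4 = 1.731 mg/dL
CrCl = (140 − 89) × 63 / (72 × 1.731) = 3213.0 / 124.63 ≈ 25.8 mL/min
CrCl ≈ 26 mL/min → bracket 10–49 mL/min.
80% of 100 mg = 80 mg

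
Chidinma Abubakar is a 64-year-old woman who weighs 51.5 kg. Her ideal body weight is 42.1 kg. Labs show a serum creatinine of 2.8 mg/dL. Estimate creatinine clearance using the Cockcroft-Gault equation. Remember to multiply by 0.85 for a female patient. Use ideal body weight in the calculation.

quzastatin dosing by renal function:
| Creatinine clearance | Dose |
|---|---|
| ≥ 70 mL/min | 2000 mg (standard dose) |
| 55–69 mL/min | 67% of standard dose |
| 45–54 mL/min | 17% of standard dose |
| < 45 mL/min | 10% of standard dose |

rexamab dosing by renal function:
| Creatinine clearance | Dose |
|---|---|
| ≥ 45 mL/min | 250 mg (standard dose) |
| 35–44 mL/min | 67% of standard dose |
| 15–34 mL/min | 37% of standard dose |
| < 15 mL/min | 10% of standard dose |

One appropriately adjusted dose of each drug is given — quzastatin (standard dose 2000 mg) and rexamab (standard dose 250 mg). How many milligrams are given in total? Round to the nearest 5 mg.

225 mg

CrCl = (140 − 64) × 42.1 / (72 × 2.8) × 0.85 = 3199.6 / 201.60 × 0.85 ≈ 13.5 mL/min
CrCl ≈ 13 mL/min.
quzastatin: < 45 mL/min → 10% of 2000 mg = 200 mg.
rexamab: < 15 mL/min → 10% of 250 mg = 25 mg.
Total = 200 + 25 = 225 mg.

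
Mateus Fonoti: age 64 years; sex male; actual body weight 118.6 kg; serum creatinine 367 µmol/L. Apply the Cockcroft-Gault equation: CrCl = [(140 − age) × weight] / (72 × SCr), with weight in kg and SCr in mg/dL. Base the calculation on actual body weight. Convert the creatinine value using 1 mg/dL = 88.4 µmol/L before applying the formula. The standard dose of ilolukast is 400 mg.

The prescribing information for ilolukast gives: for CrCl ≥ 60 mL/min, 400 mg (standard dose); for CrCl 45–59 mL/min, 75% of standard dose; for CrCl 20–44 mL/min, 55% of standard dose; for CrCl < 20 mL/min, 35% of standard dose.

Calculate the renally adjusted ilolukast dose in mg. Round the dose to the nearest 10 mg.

220 mg

SCr = 367 / 88.4 = 4.152 mg/dL
CrCl = (140 − 64) × 118.6 / (72 × 4.152) = 9013.6 / 298.94 ≈ 30.2 mL/min
CrCl ≈ 30 mL/min → bracket 20–44 mL/min.
55% of 400 mg = 220 mg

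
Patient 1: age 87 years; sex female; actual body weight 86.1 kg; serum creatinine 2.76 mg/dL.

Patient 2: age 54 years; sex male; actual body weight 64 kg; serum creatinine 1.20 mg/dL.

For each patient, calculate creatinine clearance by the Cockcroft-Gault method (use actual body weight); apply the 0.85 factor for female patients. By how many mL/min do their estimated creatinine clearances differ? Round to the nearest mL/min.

44 mL/min

Patient 1: CrCl = (140 − 87) × 86.1 / (72 × 2.76) × 0.85 = 4563.3 / 198.72 × 0.85 ≈ 19.5 mL/min
Patient 2: CrCl = (140 − 54) × 64 / (72 × 1.2) = 5504.0 / 86.40 ≈ 63.7 mL/min
|19.5 − 63.7| = 44.2 mL/min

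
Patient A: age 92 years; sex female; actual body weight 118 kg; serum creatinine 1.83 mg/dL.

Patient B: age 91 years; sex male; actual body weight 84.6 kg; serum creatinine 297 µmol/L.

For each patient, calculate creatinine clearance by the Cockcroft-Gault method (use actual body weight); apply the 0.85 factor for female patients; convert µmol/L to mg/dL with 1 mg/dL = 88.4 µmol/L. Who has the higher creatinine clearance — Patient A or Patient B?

Patient A: CrCl = (140 − 92) × 118 / (72 × 1.83) × 0.85 = 5664.0 / 131.76 × 0.85 ≈ 36.5 mL/min
Patient B: SCr = 297 / 88.4 = 3.36 mg/dL
Patient B: CrCl = (140 − 91) × 84.6 / (72 × 3.36) = 4145.4 / 241.92 ≈ 17.1 mL/min
36.5 vs 17.1 mL/min → Patient A is higher.

Patient A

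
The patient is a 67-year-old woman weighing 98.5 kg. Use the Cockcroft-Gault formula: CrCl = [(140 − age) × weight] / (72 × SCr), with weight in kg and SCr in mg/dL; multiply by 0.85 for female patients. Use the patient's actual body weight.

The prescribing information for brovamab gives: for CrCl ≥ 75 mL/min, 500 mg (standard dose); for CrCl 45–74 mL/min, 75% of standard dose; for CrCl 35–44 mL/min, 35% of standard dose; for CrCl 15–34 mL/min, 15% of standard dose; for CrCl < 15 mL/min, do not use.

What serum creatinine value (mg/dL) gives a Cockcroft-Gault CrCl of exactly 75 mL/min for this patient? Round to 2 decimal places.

Standard dose requires CrCl ≥ 75 mL/min.
Set (140 − 67) × 98.5 × 0.85 / (72 × SCr) = 75
SCr = (140 − 67) × 98.5 × 0.85 / (72 × 75) = 1.132 mg/dL

1.13 mg/dL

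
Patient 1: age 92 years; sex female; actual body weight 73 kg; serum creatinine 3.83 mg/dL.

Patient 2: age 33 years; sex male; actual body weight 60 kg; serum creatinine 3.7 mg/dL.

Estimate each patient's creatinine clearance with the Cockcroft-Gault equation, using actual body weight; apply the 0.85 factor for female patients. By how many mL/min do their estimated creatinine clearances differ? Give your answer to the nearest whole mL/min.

Patient 1: CrCl = (140 − 92) × 73 / (72 × 3.83) × 0.85 = 3504.0 / 275.76 × 0.85 ≈ 10.8 mL/min
Patient 2: CrCl = (140 − 33) × 60 / (72 × 3.7) = 6420.0 / 266.40 ≈ 24.1 mL/min
|10.8 − 24.1| = 13.3 mL/min

13 mL/min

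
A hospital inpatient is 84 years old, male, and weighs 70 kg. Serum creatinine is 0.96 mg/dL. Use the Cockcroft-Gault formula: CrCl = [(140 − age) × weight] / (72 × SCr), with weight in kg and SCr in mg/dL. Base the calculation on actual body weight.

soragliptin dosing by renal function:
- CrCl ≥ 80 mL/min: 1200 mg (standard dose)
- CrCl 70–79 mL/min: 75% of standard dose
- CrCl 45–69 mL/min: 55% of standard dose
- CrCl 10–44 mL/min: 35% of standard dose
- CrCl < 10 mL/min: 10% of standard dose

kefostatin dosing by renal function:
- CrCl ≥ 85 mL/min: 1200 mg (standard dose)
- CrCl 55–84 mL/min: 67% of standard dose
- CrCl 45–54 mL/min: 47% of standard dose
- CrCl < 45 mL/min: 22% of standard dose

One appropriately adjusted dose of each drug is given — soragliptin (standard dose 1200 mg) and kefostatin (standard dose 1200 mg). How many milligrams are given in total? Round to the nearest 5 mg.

1465 mg

CrCl = (140 − 84) × 70 / (72 × 0.96) = 3920.0 / 69.12 ≈ 56.7 mL/min
CrCl ≈ 57 mL/min.
soragliptin: 45–69 mL/min → 55% of 1200 mg = 660 mg.
kefostatin: 55–84 mL/min → 67% of 1200 mg = 804 mg.
Total = 660 + 804 = 1464 mg.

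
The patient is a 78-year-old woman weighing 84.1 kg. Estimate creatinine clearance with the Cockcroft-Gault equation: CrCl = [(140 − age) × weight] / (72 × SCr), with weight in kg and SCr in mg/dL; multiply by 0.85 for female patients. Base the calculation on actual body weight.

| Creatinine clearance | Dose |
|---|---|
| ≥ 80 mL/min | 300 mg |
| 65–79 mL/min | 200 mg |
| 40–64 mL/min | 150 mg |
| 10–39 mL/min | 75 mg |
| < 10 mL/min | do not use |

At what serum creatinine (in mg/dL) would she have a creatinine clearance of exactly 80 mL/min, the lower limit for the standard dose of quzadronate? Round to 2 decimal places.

0.77 mg/dL

Standard dose requires CrCl ≥ 80 mL/min.
Set (140 − 78) × 84.1 × 0.85 / (72 × SCr) = 80
SCr = (140 − 78) × 84.1 × 0.85 / (72 × 80) = 0.769 mg/dL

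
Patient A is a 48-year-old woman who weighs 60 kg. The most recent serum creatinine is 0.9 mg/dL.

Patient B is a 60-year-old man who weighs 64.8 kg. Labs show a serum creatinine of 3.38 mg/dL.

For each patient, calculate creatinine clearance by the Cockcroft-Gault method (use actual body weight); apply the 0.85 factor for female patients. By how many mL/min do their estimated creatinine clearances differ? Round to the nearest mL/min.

51 mL/min

Patient A: CrCl = (140 − 48) × 60 / (72 × 0.9) × 0.85 = 5520.0 / 64.80 × 0.85 ≈ 72.4 mL/min
Patient B: CrCl = (140 − 60) × 64.8 / (72 × 3.38) = 5184.0 / 243.36 ≈ 21.3 mL/min
|72.4 − 21.3| = 51.1 mL/min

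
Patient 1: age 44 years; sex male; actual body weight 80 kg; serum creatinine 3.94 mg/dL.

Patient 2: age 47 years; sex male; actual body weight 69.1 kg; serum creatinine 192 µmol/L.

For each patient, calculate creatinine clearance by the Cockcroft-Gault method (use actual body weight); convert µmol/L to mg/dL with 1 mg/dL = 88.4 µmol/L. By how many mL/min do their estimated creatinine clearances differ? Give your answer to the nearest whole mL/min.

Patient 1: CrCl = (140 − 44) × 80 / (72 × 3.94) = 7680.0 / 283.68 ≈ 27.1 mL/min
Patient 2: SCr = 192 / 88.4 = 2.172 mg/dL
Patient 2: CrCl = (140 − 47) × 69.1 / (72 × 2.172) = 6426.3 / 156.38 ≈ 41.1 mL/min
|27.1 − 41.1| = 14.0 mL/min

14 mL/min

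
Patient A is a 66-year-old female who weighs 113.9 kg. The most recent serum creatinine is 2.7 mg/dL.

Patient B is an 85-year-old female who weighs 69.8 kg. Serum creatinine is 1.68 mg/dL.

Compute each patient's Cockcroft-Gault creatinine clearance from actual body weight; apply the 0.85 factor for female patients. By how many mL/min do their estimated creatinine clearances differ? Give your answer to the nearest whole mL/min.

Patient A: CrCl = (140 − 66) × 113.9 / (72 × 2.7) × 0.85 = 8428.6 / 194.40 × 0.85 ≈ 36.9 mL/min
Patient B: CrCl = (140 − 85) × 69.8 / (72 × 1.68) × 0.85 = 3839.0 / 120.96 × 0.85 ≈ 27.0 mL/min
|36.9 − 27.0| = 9.9 mL/min

10 mL/min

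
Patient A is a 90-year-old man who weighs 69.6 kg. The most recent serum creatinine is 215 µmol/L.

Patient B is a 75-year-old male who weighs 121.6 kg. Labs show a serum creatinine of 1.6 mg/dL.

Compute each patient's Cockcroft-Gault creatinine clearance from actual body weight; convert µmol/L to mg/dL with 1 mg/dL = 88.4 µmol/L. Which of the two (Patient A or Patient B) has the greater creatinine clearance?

Patient B

Patient A: SCr = 215 / 88.4 = 2.432 mg/dL
Patient A: CrCl = (140 − 90) × 69.6 / (72 × 2.432) = 3480.0 / 175.10 ≈ 19.9 mL/min
Patient B: CrCl = (140 − 75) × 121.6 / (72 × 1.6) = 7904.0 / 115.20 ≈ 68.6 mL/min
19.9 vs 68.6 mL/min → Patient B is higher.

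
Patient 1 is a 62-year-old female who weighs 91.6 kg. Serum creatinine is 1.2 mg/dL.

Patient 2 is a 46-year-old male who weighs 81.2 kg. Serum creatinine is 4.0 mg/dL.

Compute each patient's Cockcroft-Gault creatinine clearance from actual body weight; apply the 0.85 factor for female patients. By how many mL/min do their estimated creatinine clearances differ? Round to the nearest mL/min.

44 mL/min

Patient 1: CrCl = (140 − 62) × 91.6 / (72 × 1.2) × 0.85 = 7144.8 / 86.40 × 0.85 ≈ 70.3 mL/min
Patient 2: CrCl = (140 − 46) × 81.2 / (72 × 4) = 7632.8 / 288.00 ≈ 26.5 mL/min
|70.3 − 26.5| = 43.8 mL/min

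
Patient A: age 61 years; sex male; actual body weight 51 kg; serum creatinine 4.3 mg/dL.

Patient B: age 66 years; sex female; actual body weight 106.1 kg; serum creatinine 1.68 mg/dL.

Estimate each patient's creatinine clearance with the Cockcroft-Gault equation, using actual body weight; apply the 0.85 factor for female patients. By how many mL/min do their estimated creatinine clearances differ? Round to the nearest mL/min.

42 mL/min

Patient A: CrCl = (140 − 61) × 51 / (72 × 4.3) = 4029.0 / 309.60 ≈ 13.0 mL/min
Patient B: CrCl = (140 − 66) × 106.1 / (72 × 1.68) × 0.85 = 7851.4 / 120.96 × 0.85 ≈ 55.2 mL/min
|13.0 − 55.2| = 42.2 mL/min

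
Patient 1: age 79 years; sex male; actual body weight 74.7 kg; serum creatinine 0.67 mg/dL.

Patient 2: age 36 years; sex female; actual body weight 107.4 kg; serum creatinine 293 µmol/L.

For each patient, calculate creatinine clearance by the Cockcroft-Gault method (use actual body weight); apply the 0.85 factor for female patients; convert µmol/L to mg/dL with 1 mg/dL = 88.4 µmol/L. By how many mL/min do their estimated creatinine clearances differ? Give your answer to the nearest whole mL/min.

Patient 1: CrCl = (140 − 79) × 74.7 / (72 × 0.67) = 4556.7 / 48.24 ≈ 94.5 mL/min
Patient 2: SCr = 293 / 88.4 = 3.314 mg/dL
Patient 2: CrCl = (140 − 36) × 107.4 / (72 × 3.314) × 0.85 = 11169.6 / 238.61 × 0.85 ≈ 39.8 mL/min
|94.5 − 39.8| = 54.7 mL/min

55 mL/min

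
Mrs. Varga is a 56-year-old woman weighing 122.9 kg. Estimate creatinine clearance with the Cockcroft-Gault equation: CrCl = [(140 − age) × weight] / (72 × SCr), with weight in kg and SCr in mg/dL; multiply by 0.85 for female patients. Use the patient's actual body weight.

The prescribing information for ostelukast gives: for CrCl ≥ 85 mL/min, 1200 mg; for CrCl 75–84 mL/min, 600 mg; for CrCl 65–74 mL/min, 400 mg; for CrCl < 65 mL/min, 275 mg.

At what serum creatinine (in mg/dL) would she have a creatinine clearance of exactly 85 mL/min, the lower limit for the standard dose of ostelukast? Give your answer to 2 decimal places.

1.43 mg/dL

Standard dose requires CrCl ≥ 85 mL/min.
Set (140 − 56) × 122.9 × 0.85 / (72 × SCr) = 85
SCr = (140 − 56) × 122.9 × 0.85 / (72 × 85) = 1.434 mg/dL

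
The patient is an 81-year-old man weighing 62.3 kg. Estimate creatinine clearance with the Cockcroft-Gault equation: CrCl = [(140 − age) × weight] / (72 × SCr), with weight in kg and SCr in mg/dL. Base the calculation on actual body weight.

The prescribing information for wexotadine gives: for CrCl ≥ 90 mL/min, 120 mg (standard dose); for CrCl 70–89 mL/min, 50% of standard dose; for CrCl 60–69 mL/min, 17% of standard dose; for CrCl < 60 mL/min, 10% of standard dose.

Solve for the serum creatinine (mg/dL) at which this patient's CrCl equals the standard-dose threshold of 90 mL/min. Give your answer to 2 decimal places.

0.57 mg/dL

Standard dose requires CrCl ≥ 90 mL/min.
Set (140 − 81) × 62.3 / (72 × SCr) = 90
SCr = (140 − 81) × 62.3 / (72 × 90) = 0.567 mg/dL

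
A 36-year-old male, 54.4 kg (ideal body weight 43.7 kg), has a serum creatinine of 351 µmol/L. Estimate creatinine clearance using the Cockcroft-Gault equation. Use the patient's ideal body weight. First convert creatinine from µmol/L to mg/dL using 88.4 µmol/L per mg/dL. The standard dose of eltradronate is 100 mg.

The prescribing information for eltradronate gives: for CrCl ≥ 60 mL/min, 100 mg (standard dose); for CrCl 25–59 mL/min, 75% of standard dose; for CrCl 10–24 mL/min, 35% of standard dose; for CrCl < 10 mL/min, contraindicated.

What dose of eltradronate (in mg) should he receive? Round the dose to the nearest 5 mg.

SCr = 351 / 88.4 = 3.971 mg/dL
CrCl = (140 − 36) × 43.7 / (72 × 3.971) = 4544.8 / 285.91 ≈ 15.9 mL/min
CrCl ≈ 16 mL/min → bracket 10–24 mL/min.
35% of 100 mg = 35 mg

35 mg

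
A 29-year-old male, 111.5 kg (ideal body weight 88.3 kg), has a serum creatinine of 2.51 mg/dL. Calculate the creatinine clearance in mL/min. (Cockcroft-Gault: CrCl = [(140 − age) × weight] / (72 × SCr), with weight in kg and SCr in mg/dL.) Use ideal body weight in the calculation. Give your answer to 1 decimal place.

CrCl = (140 − 29) × 88.3 / (72 × 2.51) = 9801.3 / 180.72 ≈ 54.2 mL/min

54.2 mL/min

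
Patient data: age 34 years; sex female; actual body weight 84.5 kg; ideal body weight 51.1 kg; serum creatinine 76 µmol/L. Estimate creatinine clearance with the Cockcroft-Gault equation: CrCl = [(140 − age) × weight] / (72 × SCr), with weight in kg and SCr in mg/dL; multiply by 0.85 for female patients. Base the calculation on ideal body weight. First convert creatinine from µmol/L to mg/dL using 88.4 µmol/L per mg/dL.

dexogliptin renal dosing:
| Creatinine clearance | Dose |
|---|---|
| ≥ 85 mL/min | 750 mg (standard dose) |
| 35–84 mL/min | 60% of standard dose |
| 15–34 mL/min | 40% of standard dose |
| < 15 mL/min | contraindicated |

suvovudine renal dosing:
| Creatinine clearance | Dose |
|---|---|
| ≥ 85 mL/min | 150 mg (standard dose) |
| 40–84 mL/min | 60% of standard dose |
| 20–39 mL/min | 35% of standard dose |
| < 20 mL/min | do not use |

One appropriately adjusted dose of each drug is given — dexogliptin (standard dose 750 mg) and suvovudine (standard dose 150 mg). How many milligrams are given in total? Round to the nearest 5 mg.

SCr = 76 / 88.4 = 0.86 mg/dL
CrCl = (140 − 34) × 51.1 / (72 × 0.86) × 0.85 = 5416.6 / 61.92 × 0.85 ≈ 74.4 mL/min
CrCl ≈ 74 mL/min.
dexogliptin: 35–84 mL/min → 60% of 750 mg = 450 mg.
suvovudine: 40–84 mL/min → 60% of 150 mg = 90 mg.
Total = 450 + 90 = 540 mg.

540 mg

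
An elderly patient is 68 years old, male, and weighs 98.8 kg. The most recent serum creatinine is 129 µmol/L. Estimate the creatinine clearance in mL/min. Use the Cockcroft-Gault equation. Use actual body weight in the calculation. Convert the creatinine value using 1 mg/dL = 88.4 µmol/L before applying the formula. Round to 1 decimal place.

SCr = 129 / 88.4 = 1.459 mg/dL
CrCl = (140 − 68) × 98.8 / (72 × 1.459) = 7113.6 / 105.05 ≈ 67.7 mL/min

67.7 mL/min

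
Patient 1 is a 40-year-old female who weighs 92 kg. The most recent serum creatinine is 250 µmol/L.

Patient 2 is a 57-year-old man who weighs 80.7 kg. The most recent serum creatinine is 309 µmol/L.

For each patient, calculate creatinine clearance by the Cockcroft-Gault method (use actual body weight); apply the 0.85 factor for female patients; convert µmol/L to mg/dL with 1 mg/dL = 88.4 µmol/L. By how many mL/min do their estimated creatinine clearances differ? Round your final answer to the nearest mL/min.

Patient 1: SCr = 250 / 88.4 = 2.828 mg/dL
Patient 1: CrCl = (140 − 40) × 92 / (72 × 2.828) × 0.85 = 9200.0 / 203.62 × 0.85 ≈ 38.4 mL/min
Patient 2: SCr = 309 / 88.4 = 3.495 mg/dL
Patient 2: CrCl = (140 − 57) × 80.7 / (72 × 3.495) = 6698.1 / 251.64 ≈ 26.6 mL/min
|38.4 − 26.6| = 11.8 mL/min

12 mL/min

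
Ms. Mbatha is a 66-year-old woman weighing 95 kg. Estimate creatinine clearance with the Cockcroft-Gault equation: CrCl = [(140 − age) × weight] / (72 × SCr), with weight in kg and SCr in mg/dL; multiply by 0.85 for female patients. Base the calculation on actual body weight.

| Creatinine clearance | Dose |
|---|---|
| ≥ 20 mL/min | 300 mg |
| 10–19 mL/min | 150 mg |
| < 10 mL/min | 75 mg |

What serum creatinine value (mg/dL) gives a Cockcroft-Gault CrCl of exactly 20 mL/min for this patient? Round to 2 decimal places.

4.15 mg/dL

Standard dose requires CrCl ≥ 20 mL/min.
Set (140 − 66) × 95 × 0.85 / (72 × SCr) = 20
SCr = (140 − 66) × 95 × 0.85 / (72 × 20) = 4.150 mg/dL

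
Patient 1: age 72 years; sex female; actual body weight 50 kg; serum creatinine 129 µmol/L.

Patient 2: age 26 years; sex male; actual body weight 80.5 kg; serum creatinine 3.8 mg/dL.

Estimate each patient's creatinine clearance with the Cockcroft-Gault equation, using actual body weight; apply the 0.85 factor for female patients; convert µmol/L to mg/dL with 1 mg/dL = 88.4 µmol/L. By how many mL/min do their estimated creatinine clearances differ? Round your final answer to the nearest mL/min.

Patient 1: SCr = 129 / 88.4 = 1.459 mg/dL
Patient 1: CrCl = (140 − 72) × 50 / (72 × 1.459) × 0.85 = 3400.0 / 105.05 × 0.85 ≈ 27.5 mL/min
Patient 2: CrCl = (140 − 26) × 80.5 / (72 × 3.8) = 9177.0 / 273.60 ≈ 33.5 mL/min
|27.5 − 33.5| = 6.0 mL/min

6 mL/min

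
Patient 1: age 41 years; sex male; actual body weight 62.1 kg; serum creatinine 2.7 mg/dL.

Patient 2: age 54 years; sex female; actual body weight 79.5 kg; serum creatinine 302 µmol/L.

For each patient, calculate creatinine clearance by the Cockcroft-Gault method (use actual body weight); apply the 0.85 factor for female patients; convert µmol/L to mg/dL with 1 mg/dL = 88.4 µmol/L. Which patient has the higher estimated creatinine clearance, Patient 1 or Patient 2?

Patient 1: CrCl = (140 − 41) × 62.1 / (72 × 2.7) = 6147.9 / 194.40 ≈ 31.6 mL/min
Patient 2: SCr = 302 / 88.4 = 3.416 mg/dL
Patient 2: CrCl = (140 − 54) × 79.5 / (72 × 3.416) × 0.85 = 6837.0 / 245.95 × 0.85 ≈ 23.6 mL/min
31.6 vs 23.6 mL/min → Patient 1 is higher.

Patient 1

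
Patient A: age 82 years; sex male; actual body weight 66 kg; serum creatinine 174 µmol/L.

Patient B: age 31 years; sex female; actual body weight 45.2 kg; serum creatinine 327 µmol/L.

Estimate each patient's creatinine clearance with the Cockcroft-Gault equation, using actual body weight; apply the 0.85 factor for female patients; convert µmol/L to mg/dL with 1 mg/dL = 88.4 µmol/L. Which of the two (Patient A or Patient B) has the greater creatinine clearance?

Patient A

Patient A: SCr = 174 / 88.4 = 1.968 mg/dL
Patient A: CrCl = (140 − 82) × 66 / (72 × 1.968) = 3828.0 / 141.70 ≈ 27.0 mL/min
Patient B: SCr = 327 / 88.4 = 3.699 mg/dL
Patient B: CrCl = (140 − 31) × 45.2 / (72 × 3.699) × 0.85 = 4926.8 / 266.33 × 0.85 ≈ 15.7 mL/min
27.0 vs 15.7 mL/min → Patient A is higher.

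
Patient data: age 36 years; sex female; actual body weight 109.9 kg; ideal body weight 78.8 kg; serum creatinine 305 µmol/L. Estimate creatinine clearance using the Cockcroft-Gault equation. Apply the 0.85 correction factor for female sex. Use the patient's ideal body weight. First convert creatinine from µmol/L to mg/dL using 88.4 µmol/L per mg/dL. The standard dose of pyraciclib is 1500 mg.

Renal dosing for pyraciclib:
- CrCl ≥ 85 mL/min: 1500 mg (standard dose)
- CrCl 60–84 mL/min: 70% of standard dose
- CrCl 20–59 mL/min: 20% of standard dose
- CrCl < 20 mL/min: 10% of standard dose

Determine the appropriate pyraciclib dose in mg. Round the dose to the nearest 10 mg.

300 mg

SCr = 305 / 88.4 = 3.45 mg/dL
CrCl = (140 − 36) × 78.8 / (72 × 3.45) × 0.85 = 8195.2 / 248.40 × 0.85 ≈ 28.0 mL/min
CrCl ≈ 28 mL/min → bracket 20–59 mL/min.
20% of 1500 mg = 300 mg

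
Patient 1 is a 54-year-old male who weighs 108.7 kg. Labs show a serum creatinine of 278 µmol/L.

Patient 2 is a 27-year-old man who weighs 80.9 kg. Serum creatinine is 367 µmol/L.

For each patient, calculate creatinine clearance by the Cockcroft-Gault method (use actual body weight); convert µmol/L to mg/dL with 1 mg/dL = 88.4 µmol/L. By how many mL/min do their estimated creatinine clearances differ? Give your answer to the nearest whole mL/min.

11 mL/min

Patient 1: SCr = 278 / 88.4 = 3.145 mg/dL
Patient 1: CrCl = (140 − 54) × 108.7 / (72 × 3.145) = 9348.2 / 226.44 ≈ 41.3 mL/min
Patient 2: SCr = 367 / 88.4 = 4.152 mg/dL
Patient 2: CrCl = (140 − 27) × 80.9 / (72 × 4.152) = 9141.7 / 298.94 ≈ 30.6 mL/min
|41.3 − 30.6| = 10.7 mL/min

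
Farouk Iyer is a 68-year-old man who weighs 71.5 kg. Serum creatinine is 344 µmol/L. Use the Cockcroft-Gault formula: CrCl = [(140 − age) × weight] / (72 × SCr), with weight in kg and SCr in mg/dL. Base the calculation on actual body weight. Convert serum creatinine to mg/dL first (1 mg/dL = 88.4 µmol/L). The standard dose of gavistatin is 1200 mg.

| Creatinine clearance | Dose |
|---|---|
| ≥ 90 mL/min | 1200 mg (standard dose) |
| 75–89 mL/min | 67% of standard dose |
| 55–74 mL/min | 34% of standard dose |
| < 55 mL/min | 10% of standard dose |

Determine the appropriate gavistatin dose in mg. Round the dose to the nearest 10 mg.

120 mg

SCr = 344 / 88.4 = 3.891 mg/dL
CrCl = (140 − 68) × 71.5 / (72 × 3.891) = 5148.0 / 280.15 ≈ 18.4 mL/min
CrCl ≈ 18 mL/min → bracket < 55 mL/min.
10% of 1200 mg = 120 mg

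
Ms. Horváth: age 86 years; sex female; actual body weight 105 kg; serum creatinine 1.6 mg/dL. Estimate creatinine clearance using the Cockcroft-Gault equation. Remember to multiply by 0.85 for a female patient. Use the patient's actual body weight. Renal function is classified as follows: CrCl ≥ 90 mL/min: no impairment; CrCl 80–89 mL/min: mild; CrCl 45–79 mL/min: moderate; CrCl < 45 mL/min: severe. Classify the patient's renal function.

CrCl = (140 − 86) × 105 / (72 × 1.6) × 0.85 = 5670.0 / 115.20 × 0.85 ≈ 41.8 mL/min
42 mL/min falls in the 'severe' range.

severe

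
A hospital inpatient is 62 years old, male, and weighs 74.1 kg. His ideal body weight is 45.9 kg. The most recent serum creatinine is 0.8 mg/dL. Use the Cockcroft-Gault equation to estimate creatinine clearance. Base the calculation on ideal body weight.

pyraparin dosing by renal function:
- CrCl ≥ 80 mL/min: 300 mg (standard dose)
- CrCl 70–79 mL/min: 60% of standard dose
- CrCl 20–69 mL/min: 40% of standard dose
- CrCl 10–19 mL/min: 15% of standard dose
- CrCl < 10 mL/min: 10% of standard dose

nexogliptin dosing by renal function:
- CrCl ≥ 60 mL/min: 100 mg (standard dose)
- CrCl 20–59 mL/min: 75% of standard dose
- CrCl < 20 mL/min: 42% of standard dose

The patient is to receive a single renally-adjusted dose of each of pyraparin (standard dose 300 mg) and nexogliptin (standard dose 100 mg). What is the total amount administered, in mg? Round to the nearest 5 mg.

CrCl = (140 − 62) × 45.9 / (72 × 0.8) = 3580.2 / 57.60 ≈ 62.2 mL/min
CrCl ≈ 62 mL/min.
pyraparin: 20–69 mL/min → 40% of 300 mg = 120 mg.
nexogliptin: ≥ 60 mL/min → 100% of 100 mg = 100 mg.
Total = 120 + 100 = 220 mg.

220 mg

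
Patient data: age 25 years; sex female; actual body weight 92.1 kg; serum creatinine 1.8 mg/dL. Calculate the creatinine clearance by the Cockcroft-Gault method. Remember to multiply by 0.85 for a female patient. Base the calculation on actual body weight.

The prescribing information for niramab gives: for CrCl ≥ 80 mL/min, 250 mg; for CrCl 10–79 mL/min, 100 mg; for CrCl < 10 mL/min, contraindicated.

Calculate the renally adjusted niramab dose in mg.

100 mg

CrCl = (140 − 25) × 92.1 / (72 × 1.8) × 0.85 = 10591.5 / 129.60 × 0.85 ≈ 69.5 mL/min
CrCl ≈ 69 mL/min → bracket 10–79 mL/min.
Dose for this bracket: 100 mg.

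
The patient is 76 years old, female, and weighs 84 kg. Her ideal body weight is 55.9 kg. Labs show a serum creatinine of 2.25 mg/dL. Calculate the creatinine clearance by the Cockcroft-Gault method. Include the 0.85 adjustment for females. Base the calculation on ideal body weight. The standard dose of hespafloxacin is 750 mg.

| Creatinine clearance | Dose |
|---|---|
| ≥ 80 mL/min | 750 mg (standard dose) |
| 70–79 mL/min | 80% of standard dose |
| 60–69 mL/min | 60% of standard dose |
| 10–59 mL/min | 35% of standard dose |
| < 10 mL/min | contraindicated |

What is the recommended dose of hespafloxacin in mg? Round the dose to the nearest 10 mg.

260 mg

CrCl = (140 − 76) × 55.9 / (72 × 2.25) × 0.85 = 3577.6 / 162.00 × 0.85 ≈ 18.8 mL/min
CrCl ≈ 19 mL/min → bracket 10–59 mL/min.
35% of 750 mg = 262.5 mg → 260 mg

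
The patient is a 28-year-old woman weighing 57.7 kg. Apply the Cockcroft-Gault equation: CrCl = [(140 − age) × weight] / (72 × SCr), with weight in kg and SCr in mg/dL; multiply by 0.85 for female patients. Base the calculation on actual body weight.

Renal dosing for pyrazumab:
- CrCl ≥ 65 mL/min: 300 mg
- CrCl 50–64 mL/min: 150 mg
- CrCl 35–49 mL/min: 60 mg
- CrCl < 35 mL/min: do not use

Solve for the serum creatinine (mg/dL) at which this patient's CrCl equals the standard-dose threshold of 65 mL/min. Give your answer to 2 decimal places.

Standard dose requires CrCl ≥ 65 mL/min.
Set (140 − 28) × 57.7 × 0.85 / (72 × SCr) = 65
SCr = (140 − 28) × 57.7 × 0.85 / (72 × 65) = 1.174 mg/dL

1.17 mg/dL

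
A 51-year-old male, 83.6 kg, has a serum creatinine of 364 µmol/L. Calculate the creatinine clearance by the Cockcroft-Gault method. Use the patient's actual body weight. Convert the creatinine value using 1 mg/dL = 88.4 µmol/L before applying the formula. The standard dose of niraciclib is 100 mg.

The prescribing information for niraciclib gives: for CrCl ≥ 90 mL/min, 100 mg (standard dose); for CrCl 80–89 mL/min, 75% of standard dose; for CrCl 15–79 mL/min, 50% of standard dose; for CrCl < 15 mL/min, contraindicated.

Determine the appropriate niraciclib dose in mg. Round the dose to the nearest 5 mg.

50 mg

SCr = 364 / 88.4 = 4.118 mg/dL
CrCl = (140 − 51) × 83.6 / (72 × 4.118) = 7440.4 / 296.50 ≈ 25.1 mL/min
CrCl ≈ 25 mL/min → bracket 15–79 mL/min.
50% of 100 mg = 50 mg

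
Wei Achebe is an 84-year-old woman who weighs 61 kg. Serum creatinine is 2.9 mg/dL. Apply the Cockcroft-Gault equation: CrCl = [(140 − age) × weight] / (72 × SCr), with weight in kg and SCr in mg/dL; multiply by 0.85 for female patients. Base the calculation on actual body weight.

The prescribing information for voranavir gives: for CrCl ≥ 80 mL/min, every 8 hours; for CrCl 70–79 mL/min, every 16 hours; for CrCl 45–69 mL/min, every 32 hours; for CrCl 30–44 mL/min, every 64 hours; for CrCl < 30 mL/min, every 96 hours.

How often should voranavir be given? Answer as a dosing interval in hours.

every 96 hours

CrCl = (140 − 84) × 61 / (72 × 2.9) × 0.85 = 3416.0 / 208.80 × 0.85 ≈ 13.9 mL/min
CrCl ≈ 14 mL/min → bracket < 30 mL/min → every 96 hours.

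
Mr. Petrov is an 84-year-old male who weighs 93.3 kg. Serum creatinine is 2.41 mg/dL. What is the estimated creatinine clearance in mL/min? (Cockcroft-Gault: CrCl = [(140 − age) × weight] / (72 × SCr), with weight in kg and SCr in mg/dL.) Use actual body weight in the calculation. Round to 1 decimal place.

30.1 mL/min

CrCl = (140 − 84) × 93.3 / (72 × 2.41) = 5224.8 / 173.52 ≈ 30.1 mL/min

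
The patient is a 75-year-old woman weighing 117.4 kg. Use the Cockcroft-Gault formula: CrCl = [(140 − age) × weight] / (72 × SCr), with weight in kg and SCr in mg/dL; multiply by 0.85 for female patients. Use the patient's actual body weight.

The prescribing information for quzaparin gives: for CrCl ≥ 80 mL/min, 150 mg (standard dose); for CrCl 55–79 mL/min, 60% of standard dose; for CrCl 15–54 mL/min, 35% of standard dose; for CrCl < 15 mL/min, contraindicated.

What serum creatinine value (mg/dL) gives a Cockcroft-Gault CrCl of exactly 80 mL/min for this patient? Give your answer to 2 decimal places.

Standard dose requires CrCl ≥ 80 mL/min.
Set (140 − 75) × 117.4 × 0.85 / (72 × SCr) = 80
SCr = (140 − 75) × 117.4 × 0.85 / (72 × 80) = 1.126 mg/dL

1.13 mg/dL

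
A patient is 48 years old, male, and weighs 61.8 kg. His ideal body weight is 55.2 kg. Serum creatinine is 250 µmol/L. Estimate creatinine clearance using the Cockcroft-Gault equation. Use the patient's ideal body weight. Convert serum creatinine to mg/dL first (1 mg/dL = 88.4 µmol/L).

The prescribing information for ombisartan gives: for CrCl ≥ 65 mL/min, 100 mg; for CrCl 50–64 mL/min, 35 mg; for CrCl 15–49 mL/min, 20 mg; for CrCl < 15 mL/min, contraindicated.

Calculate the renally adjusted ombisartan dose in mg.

SCr = 250 / 88.4 = 2.828 mg/dL
CrCl = (140 − 48) × 55.2 / (72 × 2.828) = 5078.4 / 203.62 ≈ 24.9 mL/min
CrCl ≈ 25 mL/min → bracket 15–49 mL/min.
Dose for this bracket: 20 mg.

20 mg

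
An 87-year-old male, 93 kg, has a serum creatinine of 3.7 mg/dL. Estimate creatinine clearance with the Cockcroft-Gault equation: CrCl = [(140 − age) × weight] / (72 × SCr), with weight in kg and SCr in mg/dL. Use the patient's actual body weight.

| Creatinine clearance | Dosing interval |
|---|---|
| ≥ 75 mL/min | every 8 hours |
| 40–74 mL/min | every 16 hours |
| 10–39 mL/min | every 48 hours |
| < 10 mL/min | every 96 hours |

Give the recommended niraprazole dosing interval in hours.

every 48 hours

CrCl = (140 − 87) × 93 / (72 × 3.7) = 4929.0 / 266.40 ≈ 18.5 mL/min
CrCl ≈ 19 mL/min → bracket 10–39 mL/min → every 48 hours.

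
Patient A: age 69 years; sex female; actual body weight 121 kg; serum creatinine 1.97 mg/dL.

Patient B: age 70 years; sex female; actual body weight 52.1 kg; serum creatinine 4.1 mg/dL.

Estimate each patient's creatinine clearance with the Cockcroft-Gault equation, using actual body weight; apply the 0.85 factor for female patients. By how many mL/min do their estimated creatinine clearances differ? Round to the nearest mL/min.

Patient A: CrCl = (140 − 69) × 121 / (72 × 1.97) × 0.85 = 8591.0 / 141.84 × 0.85 ≈ 51.5 mL/min
Patient B: CrCl = (140 − 70) × 52.1 / (72 × 4.1) × 0.85 = 3647.0 / 295.20 × 0.85 ≈ 10.5 mL/min
|51.5 − 10.5| = 41.0 mL/min

41 mL/min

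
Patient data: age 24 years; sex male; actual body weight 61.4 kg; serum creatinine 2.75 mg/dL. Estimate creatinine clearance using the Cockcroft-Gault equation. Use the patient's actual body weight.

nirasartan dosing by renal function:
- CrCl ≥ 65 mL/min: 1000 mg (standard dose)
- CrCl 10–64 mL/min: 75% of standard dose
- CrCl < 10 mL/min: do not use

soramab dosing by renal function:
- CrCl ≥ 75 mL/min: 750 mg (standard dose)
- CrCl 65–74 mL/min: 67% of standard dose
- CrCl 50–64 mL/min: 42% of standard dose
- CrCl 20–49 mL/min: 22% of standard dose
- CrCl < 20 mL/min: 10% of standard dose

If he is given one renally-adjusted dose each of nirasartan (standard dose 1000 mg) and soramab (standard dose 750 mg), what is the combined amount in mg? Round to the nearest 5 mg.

915 mg

CrCl = (140 − 24) × 61.4 / (72 × 2.75) = 7122.4 / 198.00 ≈ 36.0 mL/min
CrCl ≈ 36 mL/min.
nirasartan: 10–64 mL/min → 75% of 1000 mg = 750 mg.
soramab: 20–49 mL/min → 22% of 750 mg = 165 mg.
Total = 750 + 165 = 915 mg.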